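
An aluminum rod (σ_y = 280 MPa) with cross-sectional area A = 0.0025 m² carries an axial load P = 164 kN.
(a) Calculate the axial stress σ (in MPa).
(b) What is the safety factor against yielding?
(a) Axial stress σ = P/A. Convert P = 164 kN = 164000 N.
  σ = 164000 / 0.0025 = 6.56 × 10⁷ Pa = 65.6 MPa
(b) Safety factor SF = σ_y/σ = 280 / 65.6 = 4.268
Final answer: (a) σ = 65.6 MPa, (b) SF = 4.268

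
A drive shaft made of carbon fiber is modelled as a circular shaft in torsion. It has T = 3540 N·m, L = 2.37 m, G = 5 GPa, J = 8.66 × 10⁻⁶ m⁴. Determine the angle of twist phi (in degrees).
Model: a circular shaft in torsion, so phi = (T·L) / (G·J).
Convert to SI units:
  G = 5 GPa = 5 × 10⁹ Pa
Substitute:
  phi = (3540 × 2.37) / ((5 × 10⁹) × (8.66 × 10⁻⁶))
  phi = 0.1938 rad
Convert to degrees: phi = 0.1938 × 180/π = 11.1°
Final answer: phi = 11.1°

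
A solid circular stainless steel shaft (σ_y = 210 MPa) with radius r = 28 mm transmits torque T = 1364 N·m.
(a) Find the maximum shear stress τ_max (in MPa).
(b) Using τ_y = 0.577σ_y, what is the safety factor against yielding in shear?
(a) For a solid circular shaft, τ_max = T·r/J with J = π·r^4/2, i.e. τ_max = 2·T / (π·r^3). Convert r = 28 mm = 0.028 m.
  τ_max = (2 × 1364) / (π × 0.028^3) = 3.956 × 10⁷ Pa = 39.56 MPa
(b) τ_y = 0.577 × 210 = 121.17 MPa
  SF = τ_y/τ_max = 121.17 / 39.56 = 3.063
Final answer: (a) τ_max = 39.56 MPa, (b) SF = 3.063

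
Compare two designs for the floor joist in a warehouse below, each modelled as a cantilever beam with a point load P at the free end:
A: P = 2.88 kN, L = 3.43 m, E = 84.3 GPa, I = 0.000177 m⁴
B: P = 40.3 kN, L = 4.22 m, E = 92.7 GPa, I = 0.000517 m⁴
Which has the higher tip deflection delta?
Model: a cantilever beam with a point load P at the free end, so delta = (P·L^3) / (3·E·I) (SI units).
  A: delta = (2880 × 3.43^3) / (3 × (8.43 × 10¹⁰) × 0.000177) = 0.002596 m = 2.596 mm
  B: delta = (40300 × 4.22^3) / (3 × (9.27 × 10¹⁰) × 0.000517) = 0.02106 m = 21.06 mm
21.06 mm > 2.596 mm, so B is larger.
Final answer: B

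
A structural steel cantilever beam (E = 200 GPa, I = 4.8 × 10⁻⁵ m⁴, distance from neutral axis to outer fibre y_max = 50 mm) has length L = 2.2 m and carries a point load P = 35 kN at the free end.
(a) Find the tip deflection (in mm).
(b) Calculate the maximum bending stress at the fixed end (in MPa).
(a) Tip deflection of a cantilever with an end point load: δ = P·L^3 / (3·E·I). Convert P = 35 kN = 35000 N, E = 200 GPa = 2 × 10¹¹ Pa.
  δ = (35000 × 2.2^3) / (3 × (2 × 10¹¹) × (4.8 × 10⁻⁵)) = 0.01294 m = 12.94 mm
(b) Maximum bending moment at the fixed end: M = P·L = 35000 × 2.2 = 77000 N·m. Convert y_max = 50 mm = 0.05 m.
  σ = M·y_max / I = (77000 × 0.05) / (4.8 × 10⁻⁵) = 8.021 × 10⁷ Pa = 80.21 MPa
Final answer: (a) δ = 12.94 mm, (b) σ = 80.21 MPa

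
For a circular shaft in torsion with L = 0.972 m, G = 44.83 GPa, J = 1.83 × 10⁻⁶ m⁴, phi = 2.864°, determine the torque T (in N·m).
Model: a circular shaft in torsion, so phi = (T·L) / (G·J).
Solve for T: T = (phi·G·J) / L.
Convert to SI units:
  G = 44.83 GPa = 4.483 × 10¹⁰ Pa
  phi = 2.864° = 0.04999 rad
Substitute:
  T = (0.04999 × (4.483 × 10¹⁰) × (1.83 × 10⁻⁶)) / 0.972
  T = 4219 N·m
Final answer: T = 4219 N·m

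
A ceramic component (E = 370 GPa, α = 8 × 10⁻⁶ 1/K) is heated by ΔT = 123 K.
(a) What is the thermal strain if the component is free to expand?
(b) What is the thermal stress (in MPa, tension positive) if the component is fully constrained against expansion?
(a) Free thermal strain ε_th = α·ΔT = (8 × 10⁻⁶) × 123 = 0.000984
(b) Fully constrained, the expansion is suppressed, so σ = -E·α·ΔT. Convert E = 370 GPa = 3.7 × 10¹¹ Pa.
  σ = -(3.7 × 10¹¹) × (8 × 10⁻⁶) × 123 = -3.641 × 10⁸ Pa = -364.1 MPa (compressive)
Final answer: (a) ε_th = 0.000984, (b) σ = -364.1 MPa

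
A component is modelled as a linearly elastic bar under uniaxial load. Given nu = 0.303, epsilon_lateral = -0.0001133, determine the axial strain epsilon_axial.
Model: a linearly elastic bar under uniaxial load, so epsilon_lateral = -nu·epsilon_axial.
Solve for epsilon_axial: epsilon_axial = -epsilon_lateral / nu.
Substitute:
  epsilon_axial = -(-0.0001133) / 0.303
  epsilon_axial = 0.0003739
Final answer: epsilon_axial = 0.0003739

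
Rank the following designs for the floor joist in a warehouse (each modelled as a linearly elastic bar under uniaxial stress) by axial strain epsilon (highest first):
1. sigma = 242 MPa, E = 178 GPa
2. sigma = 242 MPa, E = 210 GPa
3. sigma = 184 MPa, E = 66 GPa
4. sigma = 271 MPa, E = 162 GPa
Model: a linearly elastic bar under uniaxial stress, so epsilon = sigma / E (SI units).
  Case 1: epsilon = (2.42 × 10⁸) / (1.78 × 10¹¹) = 0.00136
  Case 2: epsilon = (2.42 × 10⁸) / (2.1 × 10¹¹) = 0.001152
  Case 3: epsilon = (1.84 × 10⁸) / (6.6 × 10¹⁰) = 0.002788
  Case 4: epsilon = (2.71 × 10⁸) / (1.62 × 10¹¹) = 0.001673
Ordering: 0.002788 (case 3) > 0.001673 (case 4) > 0.00136 (case 1) > 0.001152 (case 2)
Final answer: 3, 4, 1, 2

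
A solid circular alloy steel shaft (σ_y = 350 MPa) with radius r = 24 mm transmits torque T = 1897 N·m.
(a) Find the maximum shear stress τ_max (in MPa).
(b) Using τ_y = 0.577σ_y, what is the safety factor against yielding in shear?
(a) For a solid circular shaft, τ_max = T·r/J with J = π·r^4/2, i.e. τ_max = 2·T / (π·r^3). Convert r = 24 mm = 0.024 m.
  τ_max = (2 × 1897) / (π × 0.024^3) = 8.736 × 10⁷ Pa = 87.36 MPa
(b) τ_y = 0.577 × 350 = 201.95 MPa
  SF = τ_y/τ_max = 201.95 / 87.36 = 2.312
Final answer: (a) τ_max = 87.36 MPa, (b) SF = 2.312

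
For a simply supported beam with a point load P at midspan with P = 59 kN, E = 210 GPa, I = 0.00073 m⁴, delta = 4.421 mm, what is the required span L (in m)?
Model: a simply supported beam with a point load P at midspan, so delta = (P·L^3) / (48·E·I).
Solve for L: L = ((48·delta·E·I) / P)^(1/3).
Convert to SI units:
  P = 59 kN = 59000 N
  E = 210 GPa = 2.1 × 10¹¹ Pa
  delta = 4.421 mm = 0.004421 m
Substitute:
  L = ((48 × 0.004421 × (2.1 × 10¹¹) × 0.00073) / 59000)^(1/3)
  L = 8.2 m
Final answer: L = 8.2 m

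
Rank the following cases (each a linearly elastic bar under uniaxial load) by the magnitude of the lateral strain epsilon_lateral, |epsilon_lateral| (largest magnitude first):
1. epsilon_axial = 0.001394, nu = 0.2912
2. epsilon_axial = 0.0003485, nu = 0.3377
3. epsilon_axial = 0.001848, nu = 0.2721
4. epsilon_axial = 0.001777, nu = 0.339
Model: a linearly elastic bar under uniaxial load, so epsilon_lateral = -nu·epsilon_axial (SI units).
  Case 1: epsilon_lateral = -(0.2912 × 0.001394) = -0.0004059
  Case 2: epsilon_lateral = -(0.3377 × 0.0003485) = -0.0001177
  Case 3: epsilon_lateral = -(0.2721 × 0.001848) = -0.0005028
  Case 4: epsilon_lateral = -(0.339 × 0.001777) = -0.0006024
Ordering by |epsilon_lateral|: 0.0006024 (case 4) > 0.0005028 (case 3) > 0.0004059 (case 1) > 0.0001177 (case 2)
Final answer: 4, 3, 1, 2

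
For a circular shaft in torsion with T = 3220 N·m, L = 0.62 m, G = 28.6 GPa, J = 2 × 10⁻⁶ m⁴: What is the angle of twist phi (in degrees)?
Model: a circular shaft in torsion, so phi = (T·L) / (G·J).
Convert to SI units:
  G = 28.6 GPa = 2.86 × 10¹⁰ Pa
Substitute:
  phi = (3220 × 0.62) / ((2.86 × 10¹⁰) × (2 × 10⁻⁶))
  phi = 0.0349 rad
Convert to degrees: phi = 0.0349 × 180/π = 2°
Final answer: phi = 2°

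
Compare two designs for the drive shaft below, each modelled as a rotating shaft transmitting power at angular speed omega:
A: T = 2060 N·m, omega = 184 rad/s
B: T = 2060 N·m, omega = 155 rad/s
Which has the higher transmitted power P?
Model: a rotating shaft transmitting power at angular speed omega, so P = T·omega (SI units).
  A: P = 2060 × 184 = 379000 W = 379 kW
  B: P = 2060 × 155 = 319300 W = 319.3 kW
379 kW > 319.3 kW, so A is larger.
Final answer: A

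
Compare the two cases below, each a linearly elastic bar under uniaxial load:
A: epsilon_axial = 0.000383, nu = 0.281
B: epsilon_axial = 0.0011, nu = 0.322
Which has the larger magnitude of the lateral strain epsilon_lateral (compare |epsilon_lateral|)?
Model: a linearly elastic bar under uniaxial load, so epsilon_lateral = -nu·epsilon_axial (SI units).
  A: epsilon_lateral = -(0.281 × 0.000383) = -0.0001076
  B: epsilon_lateral = -(0.322 × 0.0011) = -0.0003542
|epsilon_lateral|: A = 0.0001076, B = 0.0003542, so B is larger in magnitude.
Final answer: B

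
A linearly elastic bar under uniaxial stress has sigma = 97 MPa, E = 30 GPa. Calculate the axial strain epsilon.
Model: a linearly elastic bar under uniaxial stress, so epsilon = sigma / E.
Convert to SI units:
  sigma = 97 MPa = 9.7 × 10⁷ Pa
  E = 30 GPa = 3 × 10¹⁰ Pa
Substitute:
  epsilon = (9.7 × 10⁷) / (3 × 10¹⁰)
  epsilon = 0.003233
Final answer: epsilon = 0.003233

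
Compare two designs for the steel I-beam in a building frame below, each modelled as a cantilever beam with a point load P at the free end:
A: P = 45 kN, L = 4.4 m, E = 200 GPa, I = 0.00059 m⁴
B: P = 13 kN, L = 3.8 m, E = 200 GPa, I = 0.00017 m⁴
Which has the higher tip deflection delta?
Model: a cantilever beam with a point load P at the free end, so delta = (P·L^3) / (3·E·I) (SI units).
  A: delta = (45000 × 4.4^3) / (3 × (2 × 10¹¹) × 0.00059) = 0.01083 m = 10.83 mm
  B: delta = (13000 × 3.8^3) / (3 × (2 × 10¹¹) × 0.00017) = 0.006993 m = 6.993 mm
10.83 mm > 6.993 mm, so A is larger.
Final answer: A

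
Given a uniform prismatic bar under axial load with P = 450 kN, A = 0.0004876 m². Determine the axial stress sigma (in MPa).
Model: a uniform prismatic bar under axial load, so sigma = P / A.
Convert to SI units:
  P = 450 kN = 450000 N
Substitute:
  sigma = 450000 / 0.0004876
  sigma = 9.229 × 10⁸ Pa
Convert: sigma = 9.229 × 10⁸ Pa = 922.9 MPa
Final answer: sigma = 922.9 MPa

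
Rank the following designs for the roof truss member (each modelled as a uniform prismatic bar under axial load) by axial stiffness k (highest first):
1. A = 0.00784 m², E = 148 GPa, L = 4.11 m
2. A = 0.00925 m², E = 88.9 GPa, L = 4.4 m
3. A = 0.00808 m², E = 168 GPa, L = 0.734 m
Model: a uniform prismatic bar under axial load, so k = (A·E) / L (SI units).
  Case 1: k = (0.00784 × (1.48 × 10¹¹)) / 4.11 = 2.823 × 10⁸ N/m = 282.3 MN/m
  Case 2: k = (0.00925 × (8.89 × 10¹⁰)) / 4.4 = 1.869 × 10⁸ N/m = 186.9 MN/m
  Case 3: k = (0.00808 × (1.68 × 10¹¹)) / 0.734 = 1.849 × 10⁹ N/m = 1849 MN/m
Ordering: 1849 MN/m (case 3) > 282.3 MN/m (case 1) > 186.9 MN/m (case 2)
Final answer: 3, 1, 2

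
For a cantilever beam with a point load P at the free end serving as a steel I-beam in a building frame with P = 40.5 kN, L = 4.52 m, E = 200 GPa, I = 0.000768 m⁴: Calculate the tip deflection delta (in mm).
Model: a cantilever beam with a point load P at the free end, so delta = (P·L^3) / (3·E·I).
Convert to SI units:
  P = 40.5 kN = 40500 N
  E = 200 GPa = 2 × 10¹¹ Pa
Substitute:
  delta = (40500 × 4.52^3) / (3 × (2 × 10¹¹) × 0.000768)
  delta = 0.008116 m
Convert: delta = 0.008116 m = 8.116 mm
Final answer: delta = 8.116 mm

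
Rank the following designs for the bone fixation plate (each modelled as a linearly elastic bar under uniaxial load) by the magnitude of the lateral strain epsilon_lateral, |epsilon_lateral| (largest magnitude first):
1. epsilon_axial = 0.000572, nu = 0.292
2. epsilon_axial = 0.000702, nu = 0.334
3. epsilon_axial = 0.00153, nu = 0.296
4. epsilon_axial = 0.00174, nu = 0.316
Model: a linearly elastic bar under uniaxial load, so epsilon_lateral = -nu·epsilon_axial (SI units).
  Case 1: epsilon_lateral = -(0.292 × 0.000572) = -0.000167
  Case 2: epsilon_lateral = -(0.334 × 0.000702) = -0.0002345
  Case 3: epsilon_lateral = -(0.296 × 0.00153) = -0.0004529
  Case 4: epsilon_lateral = -(0.316 × 0.00174) = -0.0005498
Ordering by |epsilon_lateral|: 0.0005498 (case 4) > 0.0004529 (case 3) > 0.0002345 (case 2) > 0.000167 (case 1)
Final answer: 4, 3, 2, 1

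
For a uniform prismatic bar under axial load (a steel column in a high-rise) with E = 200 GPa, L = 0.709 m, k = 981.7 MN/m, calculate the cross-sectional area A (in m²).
Model: a uniform prismatic bar under axial load, so k = (A·E) / L.
Solve for A: A = (k·L) / E.
Convert to SI units:
  E = 200 GPa = 2 × 10¹¹ Pa
  k = 981.7 MN/m = 9.817 × 10⁸ N/m
Substitute:
  A = ((9.817 × 10⁸) × 0.709) / (2 × 10¹¹)
  A = 0.00348 m²
Final answer: A = 0.00348 m²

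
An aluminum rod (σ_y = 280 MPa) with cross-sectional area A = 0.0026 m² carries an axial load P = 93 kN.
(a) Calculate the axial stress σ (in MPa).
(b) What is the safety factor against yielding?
(a) Axial stress σ = P/A. Convert P = 93 kN = 93000 N.
  σ = 93000 / 0.0026 = 3.577 × 10⁷ Pa = 35.77 MPa
(b) Safety factor SF = σ_y/σ = 280 / 35.77 = 7.828
Final answer: (a) σ = 35.77 MPa, (b) SF = 7.828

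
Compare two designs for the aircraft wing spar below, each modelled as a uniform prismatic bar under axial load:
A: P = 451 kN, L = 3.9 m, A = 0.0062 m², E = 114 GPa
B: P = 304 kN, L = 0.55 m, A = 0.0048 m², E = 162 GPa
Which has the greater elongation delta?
Model: a uniform prismatic bar under axial load, so delta = (P·L) / (A·E) (SI units).
  A: delta = (451000 × 3.9) / (0.0062 × (1.14 × 10¹¹)) = 0.002489 m = 2.489 mm
  B: delta = (304000 × 0.55) / (0.0048 × (1.62 × 10¹¹)) = 0.000215 m = 0.215 mm
2.489 mm > 0.215 mm, so A is larger.
Final answer: A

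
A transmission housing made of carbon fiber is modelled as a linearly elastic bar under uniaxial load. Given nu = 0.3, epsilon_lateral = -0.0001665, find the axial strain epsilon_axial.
Model: a linearly elastic bar under uniaxial load, so epsilon_lateral = -nu·epsilon_axial.
Solve for epsilon_axial: epsilon_axial = -epsilon_lateral / nu.
Substitute:
  epsilon_axial = -(-0.0001665) / 0.3
  epsilon_axial = 0.000555
Final answer: epsilon_axial = 0.000555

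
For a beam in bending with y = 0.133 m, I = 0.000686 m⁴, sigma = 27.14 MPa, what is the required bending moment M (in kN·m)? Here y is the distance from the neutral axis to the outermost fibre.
Model: a beam in bending, so sigma = (M·y) / I.
Solve for M: M = (sigma·I) / y.
Convert to SI units:
  sigma = 27.14 MPa = 2.714 × 10⁷ Pa
Substitute:
  M = ((2.714 × 10⁷) × 0.000686) / 0.133
  M = 140000 N·m
Convert: M = 140000 N·m = 140 kN·m
Final answer: M = 140 kN·m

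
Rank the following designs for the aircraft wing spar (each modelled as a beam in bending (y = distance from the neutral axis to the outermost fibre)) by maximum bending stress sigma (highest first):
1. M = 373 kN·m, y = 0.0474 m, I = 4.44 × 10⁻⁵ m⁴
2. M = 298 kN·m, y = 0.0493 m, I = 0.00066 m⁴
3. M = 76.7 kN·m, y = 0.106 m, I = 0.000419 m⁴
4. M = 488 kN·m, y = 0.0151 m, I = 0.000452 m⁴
Model: a beam in bending (y = distance from the neutral axis to the outermost fibre), so sigma = (M·y) / I (SI units).
  Case 1: sigma = (373000 × 0.0474) / (4.44 × 10⁻⁵) = 3.982 × 10⁸ Pa = 398.2 MPa
  Case 2: sigma = (298000 × 0.0493) / 0.00066 = 2.226 × 10⁷ Pa = 22.26 MPa
  Case 3: sigma = (76700 × 0.106) / 0.000419 = 1.94 × 10⁷ Pa = 19.4 MPa
  Case 4: sigma = (488000 × 0.0151) / 0.000452 = 1.63 × 10⁷ Pa = 16.3 MPa
Ordering: 398.2 MPa (case 1) > 22.26 MPa (case 2) > 19.4 MPa (case 3) > 16.3 MPa (case 4)
Final answer: 1, 2, 3, 4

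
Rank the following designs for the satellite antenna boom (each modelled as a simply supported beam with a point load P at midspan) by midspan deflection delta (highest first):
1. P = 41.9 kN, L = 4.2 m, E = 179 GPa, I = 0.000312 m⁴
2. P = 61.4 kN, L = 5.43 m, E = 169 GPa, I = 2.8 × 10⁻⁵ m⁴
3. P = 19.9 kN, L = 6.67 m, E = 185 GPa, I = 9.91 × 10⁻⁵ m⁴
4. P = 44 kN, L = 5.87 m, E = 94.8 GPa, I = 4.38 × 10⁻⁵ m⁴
Model: a simply supported beam with a point load P at midspan, so delta = (P·L^3) / (48·E·I) (SI units).
  Case 1: delta = (41900 × 4.2^3) / (48 × (1.79 × 10¹¹) × 0.000312) = 0.001158 m = 1.158 mm
  Case 2: delta = (61400 × 5.43^3) / (48 × (1.69 × 10¹¹) × (2.8 × 10⁻⁵)) = 0.04328 m = 43.28 mm
  Case 3: delta = (19900 × 6.67^3) / (48 × (1.85 × 10¹¹) × (9.91 × 10⁻⁵)) = 0.00671 m = 6.71 mm
  Case 4: delta = (44000 × 5.87^3) / (48 × (9.48 × 10¹⁰) × (4.38 × 10⁻⁵)) = 0.04465 m = 44.65 mm
Ordering: 44.65 mm (case 4) > 43.28 mm (case 2) > 6.71 mm (case 3) > 1.158 mm (case 1)
Final answer: 4, 2, 3, 1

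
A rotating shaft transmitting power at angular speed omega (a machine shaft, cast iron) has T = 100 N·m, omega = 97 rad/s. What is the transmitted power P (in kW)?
Model: a rotating shaft transmitting power at angular speed omega, so P = T·omega.
Substitute:
  P = 100 × 97
  P = 9700 W
Convert: P = 9700 W = 9.7 kW
Final answer: P = 9.7 kW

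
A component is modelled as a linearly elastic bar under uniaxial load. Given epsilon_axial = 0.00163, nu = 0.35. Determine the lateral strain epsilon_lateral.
Model: a linearly elastic bar under uniaxial load, so epsilon_lateral = -nu·epsilon_axial.
Substitute:
  epsilon_lateral = -(0.35 × 0.00163)
  epsilon_lateral = -0.0005705
Final answer: epsilon_lateral = -0.0005705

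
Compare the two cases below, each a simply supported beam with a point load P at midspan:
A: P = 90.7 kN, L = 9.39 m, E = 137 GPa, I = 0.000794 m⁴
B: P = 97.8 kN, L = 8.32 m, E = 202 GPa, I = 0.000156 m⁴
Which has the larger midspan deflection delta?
Model: a simply supported beam with a point load P at midspan, so delta = (P·L^3) / (48·E·I) (SI units).
  A: delta = (90700 × 9.39^3) / (48 × (1.37 × 10¹¹) × 0.000794) = 0.01438 m = 14.38 mm
  B: delta = (97800 × 8.32^3) / (48 × (2.02 × 10¹¹) × 0.000156) = 0.03724 m = 37.24 mm
37.24 mm > 14.38 mm, so B is larger.
Final answer: B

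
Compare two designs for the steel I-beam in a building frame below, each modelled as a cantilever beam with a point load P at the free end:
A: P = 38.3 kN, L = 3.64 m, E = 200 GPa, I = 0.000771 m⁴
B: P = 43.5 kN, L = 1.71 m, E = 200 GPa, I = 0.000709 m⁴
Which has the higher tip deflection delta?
Model: a cantilever beam with a point load P at the free end, so delta = (P·L^3) / (3·E·I) (SI units).
  A: delta = (38300 × 3.64^3) / (3 × (2 × 10¹¹) × 0.000771) = 0.003993 m = 3.993 mm
  B: delta = (43500 × 1.71^3) / (3 × (2 × 10¹¹) × 0.000709) = 0.0005113 m = 0.5113 mm
3.993 mm > 0.5113 mm, so A is larger.
Final answer: A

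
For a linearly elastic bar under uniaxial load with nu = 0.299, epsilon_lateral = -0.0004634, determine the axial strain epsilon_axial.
Model: a linearly elastic bar under uniaxial load, so epsilon_lateral = -nu·epsilon_axial.
Solve for epsilon_axial: epsilon_axial = -epsilon_lateral / nu.
Substitute:
  epsilon_axial = -(-0.0004634) / 0.299
  epsilon_axial = 0.00155
Final answer: epsilon_axial = 0.00155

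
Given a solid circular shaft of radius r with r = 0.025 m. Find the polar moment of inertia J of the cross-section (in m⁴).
Model: a solid circular shaft of radius r, so J = (π·r^4) / 2.
Substitute:
  J = (π × 0.025^4) / 2
  J = 6.136 × 10⁻⁷ m⁴
Final answer: J = 6.136 × 10⁻⁷ m⁴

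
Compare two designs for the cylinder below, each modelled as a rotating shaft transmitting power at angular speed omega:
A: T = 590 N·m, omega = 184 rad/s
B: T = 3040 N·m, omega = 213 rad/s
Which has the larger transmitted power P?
Model: a rotating shaft transmitting power at angular speed omega, so P = T·omega (SI units).
  A: P = 590 × 184 = 108600 W = 108.6 kW
  B: P = 3040 × 213 = 647500 W = 647.5 kW
647.5 kW > 108.6 kW, so B is larger.
Final answer: B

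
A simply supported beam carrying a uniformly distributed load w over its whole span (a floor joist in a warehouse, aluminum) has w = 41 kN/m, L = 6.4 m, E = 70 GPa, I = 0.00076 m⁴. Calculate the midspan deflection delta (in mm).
Model: a simply supported beam carrying a uniformly distributed load w over its whole span, so delta = (5·w·L^4) / (384·E·I).
Convert to SI units:
  w = 41 kN/m = 41000 N/m
  E = 70 GPa = 7 × 10¹⁰ Pa
Substitute:
  delta = (5 × 41000 × 6.4^4) / (384 × (7 × 10¹⁰) × 0.00076)
  delta = 0.01684 m
Convert: delta = 0.01684 m = 16.84 mm
Final answer: delta = 16.84 mm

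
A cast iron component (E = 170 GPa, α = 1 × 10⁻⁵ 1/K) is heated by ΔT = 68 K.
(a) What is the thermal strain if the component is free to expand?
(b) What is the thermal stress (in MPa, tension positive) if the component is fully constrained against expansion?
(a) Free thermal strain ε_th = α·ΔT = (1 × 10⁻⁵) × 68 = 0.00068
(b) Fully constrained, the expansion is suppressed, so σ = -E·α·ΔT. Convert E = 170 GPa = 1.7 × 10¹¹ Pa.
  σ = -(1.7 × 10¹¹) × (1 × 10⁻⁵) × 68 = -1.156 × 10⁸ Pa = -115.6 MPa (compressive)
Final answer: (a) ε_th = 0.00068, (b) σ = -115.6 MPa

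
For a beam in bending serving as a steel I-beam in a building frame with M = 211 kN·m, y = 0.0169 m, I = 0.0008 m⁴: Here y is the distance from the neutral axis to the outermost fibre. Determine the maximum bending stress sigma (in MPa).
Model: a beam in bending, so sigma = (M·y) / I.
Convert to SI units:
  M = 211 kN·m = 211000 N·m
Substitute:
  sigma = (211000 × 0.0169) / 0.0008
  sigma = 4.457 × 10⁶ Pa
Convert: sigma = 4.457 × 10⁶ Pa = 4.457 MPa
Final answer: sigma = 4.457 MPa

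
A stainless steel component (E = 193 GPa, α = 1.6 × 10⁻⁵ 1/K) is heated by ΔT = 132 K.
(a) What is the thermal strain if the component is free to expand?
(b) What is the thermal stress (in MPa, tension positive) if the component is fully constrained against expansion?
(a) Free thermal strain ε_th = α·ΔT = (1.6 × 10⁻⁵) × 132 = 0.002112
(b) Fully constrained, the expansion is suppressed, so σ = -E·α·ΔT. Convert E = 193 GPa = 1.93 × 10¹¹ Pa.
  σ = -(1.93 × 10¹¹) × (1.6 × 10⁻⁵) × 132 = -4.076 × 10⁸ Pa = -407.6 MPa (compressive)
Final answer: (a) ε_th = 0.002112, (b) σ = -407.6 MPa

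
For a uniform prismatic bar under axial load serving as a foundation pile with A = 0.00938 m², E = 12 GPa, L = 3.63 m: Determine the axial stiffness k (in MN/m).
Model: a uniform prismatic bar under axial load, so k = (A·E) / L.
Convert to SI units:
  E = 12 GPa = 1.2 × 10¹⁰ Pa
Substitute:
  k = (0.00938 × (1.2 × 10¹⁰)) / 3.63
  k = 3.101 × 10⁷ N/m
Convert: k = 3.101 × 10⁷ N/m = 31.01 MN/m
Final answer: k = 31.01 MN/m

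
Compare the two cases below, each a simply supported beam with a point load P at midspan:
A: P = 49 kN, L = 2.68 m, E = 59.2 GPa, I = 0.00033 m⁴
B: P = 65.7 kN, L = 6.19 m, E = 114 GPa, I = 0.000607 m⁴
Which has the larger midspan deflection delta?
Model: a simply supported beam with a point load P at midspan, so delta = (P·L^3) / (48·E·I) (SI units).
  A: delta = (49000 × 2.68^3) / (48 × (5.92 × 10¹⁰) × 0.00033) = 0.001006 m = 1.006 mm
  B: delta = (65700 × 6.19^3) / (48 × (1.14 × 10¹¹) × 0.000607) = 0.004691 m = 4.691 mm
4.691 mm > 1.006 mm, so B is larger.
Final answer: B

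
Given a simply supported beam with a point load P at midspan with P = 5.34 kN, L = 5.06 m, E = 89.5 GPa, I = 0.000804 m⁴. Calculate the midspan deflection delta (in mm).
Model: a simply supported beam with a point load P at midspan, so delta = (P·L^3) / (48·E·I).
Convert to SI units:
  P = 5.34 kN = 5340 N
  E = 89.5 GPa = 8.95 × 10¹⁰ Pa
Substitute:
  delta = (5340 × 5.06^3) / (48 × (8.95 × 10¹⁰) × 0.000804)
  delta = 0.0002003 m
Convert: delta = 0.0002003 m = 0.2003 mm
Final answer: delta = 0.2003 mm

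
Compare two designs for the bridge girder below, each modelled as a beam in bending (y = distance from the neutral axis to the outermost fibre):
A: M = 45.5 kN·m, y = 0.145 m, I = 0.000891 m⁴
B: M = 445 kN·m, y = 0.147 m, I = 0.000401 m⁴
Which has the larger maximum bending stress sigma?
Model: a beam in bending (y = distance from the neutral axis to the outermost fibre), so sigma = (M·y) / I (SI units).
  A: sigma = (45500 × 0.145) / 0.000891 = 7.405 × 10⁶ Pa = 7.405 MPa
  B: sigma = (445000 × 0.147) / 0.000401 = 1.631 × 10⁸ Pa = 163.1 MPa
163.1 MPa > 7.405 MPa, so B is larger.
Final answer: B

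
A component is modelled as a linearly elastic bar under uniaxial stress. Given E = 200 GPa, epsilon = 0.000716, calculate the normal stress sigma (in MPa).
Model: a linearly elastic bar under uniaxial stress, so epsilon = sigma / E.
Solve for sigma: sigma = epsilon·E.
Convert to SI units:
  E = 200 GPa = 2 × 10¹¹ Pa
Substitute:
  sigma = 0.000716 × (2 × 10¹¹)
  sigma = 1.432 × 10⁸ Pa
Convert: sigma = 1.432 × 10⁸ Pa = 143.2 MPa
Final answer: sigma = 143.2 MPa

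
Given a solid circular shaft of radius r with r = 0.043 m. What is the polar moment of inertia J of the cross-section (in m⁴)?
Model: a solid circular shaft of radius r, so J = (π·r^4) / 2.
Substitute:
  J = (π × 0.043^4) / 2
  J = 5.37 × 10⁻⁶ m⁴
Final answer: J = 5.37 × 10⁻⁶ m⁴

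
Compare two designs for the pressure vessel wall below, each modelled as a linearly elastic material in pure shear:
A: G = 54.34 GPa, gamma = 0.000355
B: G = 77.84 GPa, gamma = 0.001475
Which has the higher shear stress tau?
Model: a linearly elastic material in pure shear, so tau = G·gamma (SI units).
  A: tau = (5.434 × 10¹⁰) × 0.000355 = 1.929 × 10⁷ Pa = 19.29 MPa
  B: tau = (7.784 × 10¹⁰) × 0.001475 = 1.148 × 10⁸ Pa = 114.8 MPa
114.8 MPa > 19.29 MPa, so B is larger.
Final answer: B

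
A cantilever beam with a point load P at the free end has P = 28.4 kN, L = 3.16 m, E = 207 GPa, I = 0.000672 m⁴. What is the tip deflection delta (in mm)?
Model: a cantilever beam with a point load P at the free end, so delta = (P·L^3) / (3·E·I).
Convert to SI units:
  P = 28.4 kN = 28400 N
  E = 207 GPa = 2.07 × 10¹¹ Pa
Substitute:
  delta = (28400 × 3.16^3) / (3 × (2.07 × 10¹¹) × 0.000672)
  delta = 0.002147 m
Convert: delta = 0.002147 m = 2.147 mm
Final answer: delta = 2.147 mm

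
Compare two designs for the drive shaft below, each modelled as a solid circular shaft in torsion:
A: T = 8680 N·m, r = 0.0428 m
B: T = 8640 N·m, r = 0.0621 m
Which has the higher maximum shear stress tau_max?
Model: a solid circular shaft in torsion, so tau_max = (2·T) / (π·r^3) (SI units).
  A: tau_max = (2 × 8680) / (π × 0.0428^3) = 7.048 × 10⁷ Pa = 70.48 MPa
  B: tau_max = (2 × 8640) / (π × 0.0621^3) = 2.297 × 10⁷ Pa = 22.97 MPa
70.48 MPa > 22.97 MPa, so A is larger.
Final answer: A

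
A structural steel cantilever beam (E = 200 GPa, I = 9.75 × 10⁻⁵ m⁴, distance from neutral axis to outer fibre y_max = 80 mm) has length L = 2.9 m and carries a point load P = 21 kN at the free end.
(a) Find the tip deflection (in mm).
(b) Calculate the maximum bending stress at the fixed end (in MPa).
(a) Tip deflection of a cantilever with an end point load: δ = P·L^3 / (3·E·I). Convert P = 21 kN = 21000 N, E = 200 GPa = 2 × 10¹¹ Pa.
  δ = (21000 × 2.9^3) / (3 × (2 × 10¹¹) × (9.75 × 10⁻⁵)) = 0.008755 m = 8.755 mm
(b) Maximum bending moment at the fixed end: M = P·L = 21000 × 2.9 = 60900 N·m. Convert y_max = 80 mm = 0.08 m.
  σ = M·y_max / I = (60900 × 0.08) / (9.75 × 10⁻⁵) = 4.997 × 10⁷ Pa = 49.97 MPa
Final answer: (a) δ = 8.755 mm, (b) σ = 49.97 MPa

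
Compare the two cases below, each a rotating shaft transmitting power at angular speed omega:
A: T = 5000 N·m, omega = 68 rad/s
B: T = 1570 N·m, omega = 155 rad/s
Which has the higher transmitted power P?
Model: a rotating shaft transmitting power at angular speed omega, so P = T·omega (SI units).
  A: P = 5000 × 68 = 340000 W = 340 kW
  B: P = 1570 × 155 = 243400 W = 243.4 kW
340 kW > 243.4 kW, so A is larger.
Final answer: A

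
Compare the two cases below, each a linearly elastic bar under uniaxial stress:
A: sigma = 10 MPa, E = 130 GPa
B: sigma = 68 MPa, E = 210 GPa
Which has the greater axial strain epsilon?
Model: a linearly elastic bar under uniaxial stress, so epsilon = sigma / E (SI units).
  A: epsilon = (1 × 10⁷) / (1.3 × 10¹¹) = 7.692 × 10⁻⁵
  B: epsilon = (6.8 × 10⁷) / (2.1 × 10¹¹) = 0.0003238
0.0003238 > 7.692 × 10⁻⁵, so B is larger.
Final answer: B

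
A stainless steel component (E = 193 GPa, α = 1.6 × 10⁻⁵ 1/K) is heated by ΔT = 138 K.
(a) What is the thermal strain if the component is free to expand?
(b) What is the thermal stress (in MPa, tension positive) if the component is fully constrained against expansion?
(a) Free thermal strain ε_th = α·ΔT = (1.6 × 10⁻⁵) × 138 = 0.002208
(b) Fully constrained, the expansion is suppressed, so σ = -E·α·ΔT. Convert E = 193 GPa = 1.93 × 10¹¹ Pa.
  σ = -(1.93 × 10¹¹) × (1.6 × 10⁻⁵) × 138 = -4.261 × 10⁸ Pa = -426.1 MPa (compressive)
Final answer: (a) ε_th = 0.002208, (b) σ = -426.1 MPa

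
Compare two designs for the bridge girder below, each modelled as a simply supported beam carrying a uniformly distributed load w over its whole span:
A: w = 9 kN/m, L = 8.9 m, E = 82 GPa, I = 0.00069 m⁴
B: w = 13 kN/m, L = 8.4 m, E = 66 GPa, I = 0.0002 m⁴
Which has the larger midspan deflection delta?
Model: a simply supported beam carrying a uniformly distributed load w over its whole span, so delta = (5·w·L^4) / (384·E·I) (SI units).
  A: delta = (5 × 9000 × 8.9^4) / (384 × (8.2 × 10¹⁰) × 0.00069) = 0.013 m = 13 mm
  B: delta = (5 × 13000 × 8.4^4) / (384 × (6.6 × 10¹⁰) × 0.0002) = 0.06384 m = 63.84 mm
63.84 mm > 13 mm, so B is larger.
Final answer: B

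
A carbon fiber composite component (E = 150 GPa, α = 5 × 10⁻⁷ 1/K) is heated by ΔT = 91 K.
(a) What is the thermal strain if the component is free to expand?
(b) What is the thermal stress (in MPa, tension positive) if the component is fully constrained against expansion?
(a) Free thermal strain ε_th = α·ΔT = (5 × 10⁻⁷) × 91 = 4.55 × 10⁻⁵
(b) Fully constrained, the expansion is suppressed, so σ = -E·α·ΔT. Convert E = 150 GPa = 1.5 × 10¹¹ Pa.
  σ = -(1.5 × 10¹¹) × (5 × 10⁻⁷) × 91 = -6.825 × 10⁶ Pa = -6.825 MPa (compressive)
Final answer: (a) ε_th = 4.55 × 10⁻⁵, (b) σ = -6.825 MPa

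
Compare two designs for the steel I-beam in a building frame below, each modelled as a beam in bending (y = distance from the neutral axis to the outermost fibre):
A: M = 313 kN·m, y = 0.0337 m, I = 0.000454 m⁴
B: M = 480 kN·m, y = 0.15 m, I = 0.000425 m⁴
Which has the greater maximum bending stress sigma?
Model: a beam in bending (y = distance from the neutral axis to the outermost fibre), so sigma = (M·y) / I (SI units).
  A: sigma = (313000 × 0.0337) / 0.000454 = 2.323 × 10⁷ Pa = 23.23 MPa
  B: sigma = (480000 × 0.15) / 0.000425 = 1.694 × 10⁸ Pa = 169.4 MPa
169.4 MPa > 23.23 MPa, so B is larger.
Final answer: B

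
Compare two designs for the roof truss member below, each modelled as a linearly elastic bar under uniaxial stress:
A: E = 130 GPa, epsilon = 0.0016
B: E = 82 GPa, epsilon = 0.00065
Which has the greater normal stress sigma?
Model: a linearly elastic bar under uniaxial stress, so sigma = E·epsilon (SI units).
  A: sigma = (1.3 × 10¹¹) × 0.0016 = 2.08 × 10⁸ Pa = 208 MPa
  B: sigma = (8.2 × 10¹⁰) × 0.00065 = 5.33 × 10⁷ Pa = 53.3 MPa
208 MPa > 53.3 MPa, so A is larger.
Final answer: A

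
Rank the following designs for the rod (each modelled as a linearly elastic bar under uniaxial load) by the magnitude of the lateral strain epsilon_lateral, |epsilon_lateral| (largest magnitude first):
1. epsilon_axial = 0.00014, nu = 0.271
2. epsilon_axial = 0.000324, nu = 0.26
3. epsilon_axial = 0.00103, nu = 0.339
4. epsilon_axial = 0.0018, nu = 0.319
Model: a linearly elastic bar under uniaxial load, so epsilon_lateral = -nu·epsilon_axial (SI units).
  Case 1: epsilon_lateral = -(0.271 × 0.00014) = -3.794 × 10⁻⁵
  Case 2: epsilon_lateral = -(0.26 × 0.000324) = -8.424 × 10⁻⁵
  Case 3: epsilon_lateral = -(0.339 × 0.00103) = -0.0003492
  Case 4: epsilon_lateral = -(0.319 × 0.0018) = -0.0005742
Ordering by |epsilon_lateral|: 0.0005742 (case 4) > 0.0003492 (case 3) > 8.424 × 10⁻⁵ (case 2) > 3.794 × 10⁻⁵ (case 1)
Final answer: 4, 3, 2, 1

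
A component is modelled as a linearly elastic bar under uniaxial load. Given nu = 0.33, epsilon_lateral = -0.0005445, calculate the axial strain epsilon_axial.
Model: a linearly elastic bar under uniaxial load, so epsilon_lateral = -nu·epsilon_axial.
Solve for epsilon_axial: epsilon_axial = -epsilon_lateral / nu.
Substitute:
  epsilon_axial = -(-0.0005445) / 0.33
  epsilon_axial = 0.00165
Final answer: epsilon_axial = 0.00165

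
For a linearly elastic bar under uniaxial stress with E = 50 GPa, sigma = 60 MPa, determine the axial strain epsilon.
Model: a linearly elastic bar under uniaxial stress, so sigma = E·epsilon.
Solve for epsilon: epsilon = sigma / E.
Convert to SI units:
  E = 50 GPa = 5 × 10¹⁰ Pa
  sigma = 60 MPa = 6 × 10⁷ Pa
Substitute:
  epsilon = (6 × 10⁷) / (5 × 10¹⁰)
  epsilon = 0.0012
Final answer: epsilon = 0.0012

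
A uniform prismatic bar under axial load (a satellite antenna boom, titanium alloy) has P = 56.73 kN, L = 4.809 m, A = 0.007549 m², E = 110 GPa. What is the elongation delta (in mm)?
Model: a uniform prismatic bar under axial load, so delta = (P·L) / (A·E).
Convert to SI units:
  P = 56.73 kN = 56730 N
  E = 110 GPa = 1.1 × 10¹¹ Pa
Substitute:
  delta = (56730 × 4.809) / (0.007549 × (1.1 × 10¹¹))
  delta = 0.0003285 m
Convert: delta = 0.0003285 m = 0.3285 mm
Final answer: delta = 0.3285 mm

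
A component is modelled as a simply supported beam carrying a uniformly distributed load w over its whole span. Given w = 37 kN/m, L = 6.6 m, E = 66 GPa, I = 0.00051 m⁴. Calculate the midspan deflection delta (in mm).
Model: a simply supported beam carrying a uniformly distributed load w over its whole span, so delta = (5·w·L^4) / (384·E·I).
Convert to SI units:
  w = 37 kN/m = 37000 N/m
  E = 66 GPa = 6.6 × 10¹⁰ Pa
Substitute:
  delta = (5 × 37000 × 6.6^4) / (384 × (6.6 × 10¹⁰) × 0.00051)
  delta = 0.02716 m
Convert: delta = 0.02716 m = 27.16 mm
Final answer: delta = 27.16 mm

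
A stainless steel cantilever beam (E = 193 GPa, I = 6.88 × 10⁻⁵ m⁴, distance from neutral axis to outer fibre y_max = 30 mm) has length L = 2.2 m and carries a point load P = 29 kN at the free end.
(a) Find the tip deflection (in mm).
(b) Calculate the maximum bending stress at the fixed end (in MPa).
(a) Tip deflection of a cantilever with an end point load: δ = P·L^3 / (3·E·I). Convert P = 29 kN = 29000 N, E = 193 GPa = 1.93 × 10¹¹ Pa.
  δ = (29000 × 2.2^3) / (3 × (1.93 × 10¹¹) × (6.88 × 10⁻⁵)) = 0.007752 m = 7.752 mm
(b) Maximum bending moment at the fixed end: M = P·L = 29000 × 2.2 = 63800 N·m. Convert y_max = 30 mm = 0.03 m.
  σ = M·y_max / I = (63800 × 0.03) / (6.88 × 10⁻⁵) = 2.782 × 10⁷ Pa = 27.82 MPa
Final answer: (a) δ = 7.752 mm, (b) σ = 27.82 MPa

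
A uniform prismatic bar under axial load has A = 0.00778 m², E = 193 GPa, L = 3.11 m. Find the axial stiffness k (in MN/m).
Model: a uniform prismatic bar under axial load, so k = (A·E) / L.
Convert to SI units:
  E = 193 GPa = 1.93 × 10¹¹ Pa
Substitute:
  k = (0.00778 × (1.93 × 10¹¹)) / 3.11
  k = 4.828 × 10⁸ N/m
Convert: k = 4.828 × 10⁸ N/m = 482.8 MN/m
Final answer: k = 482.8 MN/m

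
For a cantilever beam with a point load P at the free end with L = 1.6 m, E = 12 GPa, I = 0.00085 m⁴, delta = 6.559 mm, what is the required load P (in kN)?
Model: a cantilever beam with a point load P at the free end, so delta = (P·L^3) / (3·E·I).
Solve for P: P = (3·delta·E·I) / L^3.
Convert to SI units:
  E = 12 GPa = 1.2 × 10¹⁰ Pa
  delta = 6.559 mm = 0.006559 m
Substitute:
  P = (3 × 0.006559 × (1.2 × 10¹⁰) × 0.00085) / 1.6^3
  P = 49000 N
Convert: P = 49000 N = 49 kN
Final answer: P = 49 kN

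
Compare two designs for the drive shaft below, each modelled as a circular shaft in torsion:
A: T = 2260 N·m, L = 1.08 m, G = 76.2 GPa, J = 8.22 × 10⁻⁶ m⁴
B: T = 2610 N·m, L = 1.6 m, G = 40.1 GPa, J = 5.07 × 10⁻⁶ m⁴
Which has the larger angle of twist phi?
Model: a circular shaft in torsion, so phi = (T·L) / (G·J) (SI units).
  A: phi = (2260 × 1.08) / ((7.62 × 10¹⁰) × (8.22 × 10⁻⁶)) = 0.003897 rad = 0.2233°
  B: phi = (2610 × 1.6) / ((4.01 × 10¹⁰) × (5.07 × 10⁻⁶)) = 0.02054 rad = 1.177°
1.177° > 0.2233°, so B is larger.
Final answer: B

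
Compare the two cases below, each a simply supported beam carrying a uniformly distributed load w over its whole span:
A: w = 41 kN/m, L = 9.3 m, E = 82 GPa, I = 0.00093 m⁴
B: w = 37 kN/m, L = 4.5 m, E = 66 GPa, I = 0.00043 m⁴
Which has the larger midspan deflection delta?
Model: a simply supported beam carrying a uniformly distributed load w over its whole span, so delta = (5·w·L^4) / (384·E·I) (SI units).
  A: delta = (5 × 41000 × 9.3^4) / (384 × (8.2 × 10¹⁰) × 0.00093) = 0.05237 m = 52.37 mm
  B: delta = (5 × 37000 × 4.5^4) / (384 × (6.6 × 10¹⁰) × 0.00043) = 0.006961 m = 6.961 mm
52.37 mm > 6.961 mm, so A is larger.
Final answer: A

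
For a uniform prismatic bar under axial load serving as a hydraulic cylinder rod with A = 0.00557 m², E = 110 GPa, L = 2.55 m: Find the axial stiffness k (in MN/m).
Model: a uniform prismatic bar under axial load, so k = (A·E) / L.
Convert to SI units:
  E = 110 GPa = 1.1 × 10¹¹ Pa
Substitute:
  k = (0.00557 × (1.1 × 10¹¹)) / 2.55
  k = 2.403 × 10⁸ N/m
Convert: k = 2.403 × 10⁸ N/m = 240.3 MN/m
Final answer: k = 240.3 MN/m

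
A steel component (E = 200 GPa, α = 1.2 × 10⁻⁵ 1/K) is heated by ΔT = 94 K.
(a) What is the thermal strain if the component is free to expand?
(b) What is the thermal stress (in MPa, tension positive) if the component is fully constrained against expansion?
(a) Free thermal strain ε_th = α·ΔT = (1.2 × 10⁻⁵) × 94 = 0.001128
(b) Fully constrained, the expansion is suppressed, so σ = -E·α·ΔT. Convert E = 200 GPa = 2 × 10¹¹ Pa.
  σ = -(2 × 10¹¹) × (1.2 × 10⁻⁵) × 94 = -2.256 × 10⁸ Pa = -225.6 MPa (compressive)
Final answer: (a) ε_th = 0.001128, (b) σ = -225.6 MPa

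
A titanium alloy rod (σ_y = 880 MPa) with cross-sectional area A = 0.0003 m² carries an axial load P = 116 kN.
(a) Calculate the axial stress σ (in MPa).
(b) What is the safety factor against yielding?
(a) Axial stress σ = P/A. Convert P = 116 kN = 116000 N.
  σ = 116000 / 0.0003 = 3.867 × 10⁸ Pa = 386.7 MPa
(b) Safety factor SF = σ_y/σ = 880 / 386.7 = 2.276
Final answer: (a) σ = 386.7 MPa, (b) SF = 2.276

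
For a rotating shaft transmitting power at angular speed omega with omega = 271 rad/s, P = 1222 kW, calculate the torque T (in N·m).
Model: a rotating shaft transmitting power at angular speed omega, so P = T·omega.
Solve for T: T = P / omega.
Convert to SI units:
  P = 1222 kW = 1.222 × 10⁶ W
Substitute:
  T = (1.222 × 10⁶) / 271
  T = 4509 N·m
Final answer: T = 4509 N·m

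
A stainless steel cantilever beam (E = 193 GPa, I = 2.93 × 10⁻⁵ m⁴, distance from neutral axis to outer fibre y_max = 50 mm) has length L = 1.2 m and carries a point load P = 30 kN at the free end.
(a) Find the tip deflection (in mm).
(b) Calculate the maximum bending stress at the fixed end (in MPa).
(a) Tip deflection of a cantilever with an end point load: δ = P·L^3 / (3·E·I). Convert P = 30 kN = 30000 N, E = 193 GPa = 1.93 × 10¹¹ Pa.
  δ = (30000 × 1.2^3) / (3 × (1.93 × 10¹¹) × (2.93 × 10⁻⁵)) = 0.003056 m = 3.056 mm
(b) Maximum bending moment at the fixed end: M = P·L = 30000 × 1.2 = 36000 N·m. Convert y_max = 50 mm = 0.05 m.
  σ = M·y_max / I = (36000 × 0.05) / (2.93 × 10⁻⁵) = 6.143 × 10⁷ Pa = 61.43 MPa
Final answer: (a) δ = 3.056 mm, (b) σ = 61.43 MPa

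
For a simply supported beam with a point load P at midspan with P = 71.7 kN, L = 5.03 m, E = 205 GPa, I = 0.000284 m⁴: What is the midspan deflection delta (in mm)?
Model: a simply supported beam with a point load P at midspan, so delta = (P·L^3) / (48·E·I).
Convert to SI units:
  P = 71.7 kN = 71700 N
  E = 205 GPa = 2.05 × 10¹¹ Pa
Substitute:
  delta = (71700 × 5.03^3) / (48 × (2.05 × 10¹¹) × 0.000284)
  delta = 0.003265 m
Convert: delta = 0.003265 m = 3.265 mm
Final answer: delta = 3.265 mm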